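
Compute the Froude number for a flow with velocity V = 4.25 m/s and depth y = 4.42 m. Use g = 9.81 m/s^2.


The Froude number is defined as Fr = V / sqrt(g*y).
g*y = 9.81 * 4.42 = 43.3602.
sqrt(g*y) = sqrt(43.3602) = 6.5848.
Fr = 4.25 / 6.5848 = 0.6454.

0.6454


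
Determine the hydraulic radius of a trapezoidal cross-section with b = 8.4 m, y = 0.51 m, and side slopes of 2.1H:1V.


For a trapezoidal section with side slope z:
A = (b + z*y)*y = (8.4 + 2.1*0.51)*0.51 = 4.83 m^2.
P = b + 2*y*sqrt(1 + z^2) = 8.4 + 2*0.51*sqrt(1 + 2.1^2) = 10.772 m.
R = A/P = 4.83 / 10.772 = 0.4484 m.

0.4484


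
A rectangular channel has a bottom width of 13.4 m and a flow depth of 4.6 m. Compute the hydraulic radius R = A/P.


For a rectangular section:
Flow area A = b * y = 13.4 * 4.6 = 61.64 m^2.
Wetted perimeter P = b + 2y = 13.4 + 2*4.6 = 22.6 m.
Hydraulic radius R = A/P = 61.64 / 22.6 = 2.7274 m.

2.7274


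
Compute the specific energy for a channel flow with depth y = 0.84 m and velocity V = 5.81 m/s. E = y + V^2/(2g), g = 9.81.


Specific energy E = y + V^2/(2g).
Velocity head = V^2/(2g) = 5.81^2 / (2*9.81) = 33.7561 / 19.62 = 1.7205 m.
E = 0.84 + 1.7205 = 2.5605 m.

2.5605


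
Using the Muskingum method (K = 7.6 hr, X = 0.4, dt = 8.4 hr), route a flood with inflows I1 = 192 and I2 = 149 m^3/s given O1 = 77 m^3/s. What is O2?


Muskingum coefficients:
denom = 2*K*(1-X) + dt = 2*7.6*(1-0.4) + 8.4 = 17.52.
C0 = (dt - 2*K*X)/denom = (8.4 - 2*7.6*0.4)/17.52 = 0.1324.
C1 = (dt + 2*K*X)/denom = (8.4 + 2*7.6*0.4)/17.52 = 0.8265.
C2 = (2*K*(1-X) - dt)/denom = 0.0411.
O2 = C0*I2 + C1*I1 + C2*O1
   = 0.1324*149 + 0.8265*192 + 0.0411*77
   = 181.58 m^3/s.

181.58


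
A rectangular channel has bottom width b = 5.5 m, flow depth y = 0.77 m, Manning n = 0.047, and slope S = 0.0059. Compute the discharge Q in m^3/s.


For a rectangular channel, the cross-sectional area A = b * y = 5.5 * 0.77 = 4.24 m^2.
The wetted perimeter P = b + 2y = 5.5 + 2*0.77 = 7.04 m.
Hydraulic radius R = A/P = 4.24/7.04 = 0.6016 m.
Velocity V = (1/n)*R^(2/3)*S^(1/2) = (1/0.047)*0.6016^(2/3)*0.0059^(1/2) = 1.1646 m/s.
Discharge Q = A * V = 4.24 * 1.1646 = 4.932 m^3/s.

4.932


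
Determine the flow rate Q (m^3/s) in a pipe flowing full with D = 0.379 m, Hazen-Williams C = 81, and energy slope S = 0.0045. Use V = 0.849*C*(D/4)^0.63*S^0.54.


For a full circular pipe, R = D/4 = 0.379/4 = 0.0948 m.
V = 0.849 * 81 * 0.0948^0.63 * 0.0045^0.54
  = 0.849 * 81 * 0.226592 * 0.054042
  = 0.8421 m/s.
Pipe area A = pi*D^2/4 = pi*0.379^2/4 = 0.1128 m^2.
Q = A * V = 0.1128 * 0.8421 = 0.095 m^3/s.

0.095


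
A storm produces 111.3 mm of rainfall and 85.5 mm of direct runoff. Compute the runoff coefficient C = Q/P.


The runoff coefficient C = runoff depth / rainfall depth.
C = 85.5 / 111.3
  = 0.7682.

0.7682


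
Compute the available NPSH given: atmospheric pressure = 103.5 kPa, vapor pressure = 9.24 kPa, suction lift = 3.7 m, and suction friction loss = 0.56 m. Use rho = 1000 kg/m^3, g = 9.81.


NPSHa = p_atm/(rho*g) - z_s - hf_s - p_vap/(rho*g).
p_atm/(rho*g) = 103.5*1000 / (1000*9.81) = 10.55 m.
p_vap/(rho*g) = 9.24*1000 / (1000*9.81) = 0.942 m.
NPSHa = 10.55 - 3.7 - 0.56 - 0.942
      = 5.35 m.

5.35


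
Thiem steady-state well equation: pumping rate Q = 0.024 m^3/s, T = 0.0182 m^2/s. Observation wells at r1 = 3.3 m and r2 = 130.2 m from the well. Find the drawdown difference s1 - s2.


Thiem equation: s1 - s2 = Q/(2*pi*T) * ln(r2/r1).
ln(r2/r1) = ln(130.2/3.3) = 3.6751.
Q/(2*pi*T) = 0.024 / (2*pi*0.0182) = 0.024 / 0.1144 = 0.2099.
s1 - s2 = 0.2099 * 3.6751 = 0.7713 m.

0.7713


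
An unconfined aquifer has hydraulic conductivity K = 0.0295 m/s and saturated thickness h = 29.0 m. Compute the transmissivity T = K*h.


Transmissivity is defined as T = K * h.
T = 0.0295 * 29.0
  = 0.8555 m^2/s.

0.8555


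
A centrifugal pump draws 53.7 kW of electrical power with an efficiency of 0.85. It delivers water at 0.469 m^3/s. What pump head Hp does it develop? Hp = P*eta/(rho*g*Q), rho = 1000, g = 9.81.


Pump head formula: Hp = P * eta / (rho * g * Q).
Numerator: P * eta = 53.7 * 1000 * 0.85 = 45645.0 W.
Denominator: rho * g * Q = 1000 * 9.81 * 0.469 = 4600.89.
Hp = 45645.0 / 4600.89 = 9.92 m.

9.92


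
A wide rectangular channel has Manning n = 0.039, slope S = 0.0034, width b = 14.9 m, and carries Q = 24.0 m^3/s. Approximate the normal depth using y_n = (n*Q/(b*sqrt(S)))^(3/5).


We use the wide-channel approximation y_n = (n*Q/(b*sqrt(S)))^(3/5).
sqrt(S) = sqrt(0.0034) = 0.05831.
Numerator: n*Q = 0.039 * 24.0 = 0.936.
Denominator: b*sqrt(S) = 14.9 * 0.05831 = 0.868819.
arg = 1.0773.
y_n = 1.0773^(3/5) = 1.0457 m.

1.0457


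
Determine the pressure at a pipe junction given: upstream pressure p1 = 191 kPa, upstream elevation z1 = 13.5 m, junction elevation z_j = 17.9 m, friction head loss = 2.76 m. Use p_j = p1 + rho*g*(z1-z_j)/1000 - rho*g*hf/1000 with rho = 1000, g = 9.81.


Junction pressure: p_j = p1 + rho*g*(z1 - z_j)/1000 - rho*g*hf/1000.
Elevation term = 1000*9.81*(13.5 - 17.9)/1000 = -43.164 kPa.
Friction term = 1000*9.81*2.76/1000 = 27.076 kPa.
p_j = 191 + -43.164 - 27.076 = 120.76 kPa.

120.76


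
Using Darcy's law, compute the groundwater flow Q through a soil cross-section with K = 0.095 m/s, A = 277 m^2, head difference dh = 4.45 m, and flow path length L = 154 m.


Darcy's law: Q = K * A * i, where i = dh/L.
Hydraulic gradient i = 4.45 / 154 = 0.028896.
Q = 0.095 * 277 * 0.028896
  = 0.7604 m^3/s.

0.7604


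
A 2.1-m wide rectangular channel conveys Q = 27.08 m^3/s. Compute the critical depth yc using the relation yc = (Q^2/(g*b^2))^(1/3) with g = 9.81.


Using yc = (Q^2 / (g * b^2))^(1/3):
Q^2 = 27.08^2 = 733.33.
g * b^2 = 9.81 * 2.1^2 = 9.81 * 4.41 = 43.26.
Q^2 / (g*b^2) = 733.33 / 43.26 = 16.9517.
yc = 16.9517^(1/3) = 2.5688 m.

2.5688


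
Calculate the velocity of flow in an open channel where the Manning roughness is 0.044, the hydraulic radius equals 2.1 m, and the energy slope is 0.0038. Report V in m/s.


Manning's equation gives V = (1/n) * R^(2/3) * S^(1/2).
First, compute R^(2/3) = 2.1^(2/3) = 1.6399.
Next, S^(1/2) = 0.0038^(1/2) = 0.061644.
Then 1/n = 1/0.044 = 22.73.
V = 22.73 * 1.6399 * 0.061644 = 2.2975 m/s.

2.2975


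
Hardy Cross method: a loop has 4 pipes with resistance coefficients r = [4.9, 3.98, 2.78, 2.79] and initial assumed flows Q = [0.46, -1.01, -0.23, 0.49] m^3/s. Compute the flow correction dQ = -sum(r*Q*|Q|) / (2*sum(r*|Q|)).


Numerator terms (r*Q*|Q|): 4.9*0.46*|0.46| = 1.0368; 3.98*-1.01*|-1.01| = -4.06; 2.78*-0.23*|-0.23| = -0.1471; 2.79*0.49*|0.49| = 0.6699.
Sum of numerator = -2.5003.
Denominator terms (r*|Q|): 4.9*|0.46| = 2.254; 3.98*|-1.01| = 4.0198; 2.78*|-0.23| = 0.6394; 2.79*|0.49| = 1.3671.
2 * sum of denominator = 2 * 8.2803 = 16.5606.
dQ = --2.5003 / 16.5606 = 0.151 m^3/s.

0.151


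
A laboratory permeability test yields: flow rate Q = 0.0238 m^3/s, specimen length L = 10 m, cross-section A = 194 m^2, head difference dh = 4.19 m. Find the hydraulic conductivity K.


From K = Q*L / (A*dh):
Numerator: Q*L = 0.0238 * 10 = 0.238.
Denominator: A*dh = 194 * 4.19 = 812.86.
K = 0.238 / 812.86 = 0.000293 m/s.

0.000293


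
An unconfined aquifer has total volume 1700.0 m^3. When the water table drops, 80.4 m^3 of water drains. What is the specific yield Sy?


Specific yield Sy = Volume drained / Total volume.
Sy = 80.4 / 1700.0
   = 0.0473.

0.0473


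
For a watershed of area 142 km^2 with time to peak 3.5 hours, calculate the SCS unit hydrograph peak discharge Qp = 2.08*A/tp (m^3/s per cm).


SCS formula: Qp = 2.08 * A / tp.
Qp = 2.08 * 142 / 3.5
   = 295.36 / 3.5
   = 84.39 m^3/s per cm.

84.39


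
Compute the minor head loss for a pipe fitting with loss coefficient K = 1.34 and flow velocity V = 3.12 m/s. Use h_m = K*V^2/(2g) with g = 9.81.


Minor loss formula: h_m = K * V^2/(2g).
V^2 = 3.12^2 = 9.7344.
V^2/(2g) = 9.7344 / 19.62 = 0.4961 m.
h_m = 1.34 * 0.4961 = 0.6648 m.

0.6648


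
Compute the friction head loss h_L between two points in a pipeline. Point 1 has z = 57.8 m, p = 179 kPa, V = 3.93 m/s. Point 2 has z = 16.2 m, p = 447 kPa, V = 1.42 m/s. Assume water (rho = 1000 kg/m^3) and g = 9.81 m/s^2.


Total head at each section: H = z + p/(rho*g) + V^2/(2g).
H1 = 57.8 + 179*1000/(1000*9.81) + 3.93^2/(2*9.81)
   = 57.8 + 18.247 + 0.7872
   = 76.834 m.
H2 = 16.2 + 447*1000/(1000*9.81) + 1.42^2/(2*9.81)
   = 16.2 + 45.566 + 0.1028
   = 61.869 m.
h_L = H1 - H2 = 76.834 - 61.869 = 14.965 m.

14.965


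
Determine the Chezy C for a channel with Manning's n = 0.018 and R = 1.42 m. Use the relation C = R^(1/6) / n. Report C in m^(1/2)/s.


The Chezy coefficient relates to Manning's n through C = R^(1/6) / n.
R^(1/6) = 1.42^(1/6) = 1.060184.
C = 1.060184 / 0.018 = 58.9 m^(1/2)/s.

58.9


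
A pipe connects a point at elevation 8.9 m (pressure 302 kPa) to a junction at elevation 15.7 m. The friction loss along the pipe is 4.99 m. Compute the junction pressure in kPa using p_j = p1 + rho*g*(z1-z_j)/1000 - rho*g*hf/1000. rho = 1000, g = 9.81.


Junction pressure: p_j = p1 + rho*g*(z1 - z_j)/1000 - rho*g*hf/1000.
Elevation term = 1000*9.81*(8.9 - 15.7)/1000 = -66.708 kPa.
Friction term = 1000*9.81*4.99/1000 = 48.952 kPa.
p_j = 302 + -66.708 - 48.952 = 186.34 kPa.

186.34


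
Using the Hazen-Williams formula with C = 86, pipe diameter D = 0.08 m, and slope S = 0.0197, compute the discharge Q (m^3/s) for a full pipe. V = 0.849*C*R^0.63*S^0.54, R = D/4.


For a full circular pipe, R = D/4 = 0.08/4 = 0.02 m.
V = 0.849 * 86 * 0.02^0.63 * 0.0197^0.54
  = 0.849 * 86 * 0.085045 * 0.119953
  = 0.7448 m/s.
Pipe area A = pi*D^2/4 = pi*0.08^2/4 = 0.005 m^2.
Q = A * V = 0.005 * 0.7448 = 0.0037 m^3/s.

0.0037


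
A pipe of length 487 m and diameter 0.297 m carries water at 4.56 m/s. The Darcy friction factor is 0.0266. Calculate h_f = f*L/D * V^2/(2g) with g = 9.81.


Darcy-Weisbach equation: h_f = f * (L/D) * V^2/(2g).
f * L/D = 0.0266 * 487/0.297 = 43.6168.
V^2/(2g) = 4.56^2 / (2*9.81) = 20.7936 / 19.62 = 1.0598 m.
h_f = 43.6168 * 1.0598 = 46.226 m.

46.226


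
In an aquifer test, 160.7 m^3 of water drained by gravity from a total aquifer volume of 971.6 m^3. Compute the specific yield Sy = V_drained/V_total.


Specific yield Sy = Volume drained / Total volume.
Sy = 160.7 / 971.6
   = 0.1654.

0.1654


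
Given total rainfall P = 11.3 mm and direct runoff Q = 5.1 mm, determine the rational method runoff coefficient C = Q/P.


The runoff coefficient C = runoff depth / rainfall depth.
C = 5.1 / 11.3
  = 0.4513.

0.4513


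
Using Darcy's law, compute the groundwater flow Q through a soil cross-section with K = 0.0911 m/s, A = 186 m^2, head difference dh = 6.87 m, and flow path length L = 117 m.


Darcy's law: Q = K * A * i, where i = dh/L.
Hydraulic gradient i = 6.87 / 117 = 0.058718.
Q = 0.0911 * 186 * 0.058718
  = 0.995 m^3/s.

0.995


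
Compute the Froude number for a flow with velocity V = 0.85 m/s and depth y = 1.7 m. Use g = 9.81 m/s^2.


The Froude number is defined as Fr = V / sqrt(g*y).
g*y = 9.81 * 1.7 = 16.677.
sqrt(g*y) = sqrt(16.677) = 4.0837.
Fr = 0.85 / 4.0837 = 0.2081.

0.2081


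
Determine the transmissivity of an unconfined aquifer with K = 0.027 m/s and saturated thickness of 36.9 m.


Transmissivity is defined as T = K * h.
T = 0.027 * 36.9
  = 0.9963 m^2/s.

0.9963


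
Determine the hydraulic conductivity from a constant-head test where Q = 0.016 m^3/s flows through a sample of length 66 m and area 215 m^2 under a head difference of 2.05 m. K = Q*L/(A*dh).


From K = Q*L / (A*dh):
Numerator: Q*L = 0.016 * 66 = 1.056.
Denominator: A*dh = 215 * 2.05 = 440.75.
K = 1.056 / 440.75 = 0.002396 m/s.

0.002396


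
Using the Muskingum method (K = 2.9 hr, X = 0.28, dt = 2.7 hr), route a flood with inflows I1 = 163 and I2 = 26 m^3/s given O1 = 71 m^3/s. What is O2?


Muskingum coefficients:
denom = 2*K*(1-X) + dt = 2*2.9*(1-0.28) + 2.7 = 6.876.
C0 = (dt - 2*K*X)/denom = (2.7 - 2*2.9*0.28)/6.876 = 0.1565.
C1 = (dt + 2*K*X)/denom = (2.7 + 2*2.9*0.28)/6.876 = 0.6289.
C2 = (2*K*(1-X) - dt)/denom = 0.2147.
O2 = C0*I2 + C1*I1 + C2*O1
   = 0.1565*26 + 0.6289*163 + 0.2147*71
   = 121.81 m^3/s.

121.81


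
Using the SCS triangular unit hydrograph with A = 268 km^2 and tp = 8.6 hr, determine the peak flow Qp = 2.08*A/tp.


SCS formula: Qp = 2.08 * A / tp.
Qp = 2.08 * 268 / 8.6
   = 557.44 / 8.6
   = 64.82 m^3/s per cm.

64.82


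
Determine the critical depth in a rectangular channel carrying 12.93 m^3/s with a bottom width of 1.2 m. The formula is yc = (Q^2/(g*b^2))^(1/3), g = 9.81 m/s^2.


Using yc = (Q^2 / (g * b^2))^(1/3):
Q^2 = 12.93^2 = 167.18.
g * b^2 = 9.81 * 1.2^2 = 9.81 * 1.44 = 14.13.
Q^2 / (g*b^2) = 167.18 / 14.13 = 11.8316.
yc = 11.8316^(1/3) = 2.2789 m.

2.2789


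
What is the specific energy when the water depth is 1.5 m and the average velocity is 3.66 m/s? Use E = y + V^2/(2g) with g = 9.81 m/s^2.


Specific energy E = y + V^2/(2g).
Velocity head = V^2/(2g) = 3.66^2 / (2*9.81) = 13.3956 / 19.62 = 0.6828 m.
E = 1.5 + 0.6828 = 2.1828 m.

2.1828


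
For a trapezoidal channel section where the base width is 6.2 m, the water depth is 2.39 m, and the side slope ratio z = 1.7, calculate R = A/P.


For a trapezoidal section with side slope z:
A = (b + z*y)*y = (6.2 + 1.7*2.39)*2.39 = 24.529 m^2.
P = b + 2*y*sqrt(1 + z^2) = 6.2 + 2*2.39*sqrt(1 + 1.7^2) = 15.628 m.
R = A/P = 24.529 / 15.628 = 1.5696 m.

1.5696


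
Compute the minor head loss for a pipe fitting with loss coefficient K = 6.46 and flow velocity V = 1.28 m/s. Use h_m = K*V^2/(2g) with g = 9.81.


Minor loss formula: h_m = K * V^2/(2g).
V^2 = 1.28^2 = 1.6384.
V^2/(2g) = 1.6384 / 19.62 = 0.0835 m.
h_m = 6.46 * 0.0835 = 0.5395 m.

0.5395


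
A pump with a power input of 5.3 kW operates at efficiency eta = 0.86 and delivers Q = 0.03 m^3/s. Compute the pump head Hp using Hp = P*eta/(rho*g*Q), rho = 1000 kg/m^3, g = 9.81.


Pump head formula: Hp = P * eta / (rho * g * Q).
Numerator: P * eta = 5.3 * 1000 * 0.86 = 4558.0 W.
Denominator: rho * g * Q = 1000 * 9.81 * 0.03 = 294.3.
Hp = 4558.0 / 294.3 = 15.49 m.

15.49


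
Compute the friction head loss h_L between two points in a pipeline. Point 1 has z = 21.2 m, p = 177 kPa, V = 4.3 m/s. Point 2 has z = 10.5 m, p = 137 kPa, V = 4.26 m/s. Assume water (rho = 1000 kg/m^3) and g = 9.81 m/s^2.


Total head at each section: H = z + p/(rho*g) + V^2/(2g).
H1 = 21.2 + 177*1000/(1000*9.81) + 4.3^2/(2*9.81)
   = 21.2 + 18.043 + 0.9424
   = 40.185 m.
H2 = 10.5 + 137*1000/(1000*9.81) + 4.26^2/(2*9.81)
   = 10.5 + 13.965 + 0.925
   = 25.39 m.
h_L = H1 - H2 = 40.185 - 25.39 = 14.795 m.

14.795


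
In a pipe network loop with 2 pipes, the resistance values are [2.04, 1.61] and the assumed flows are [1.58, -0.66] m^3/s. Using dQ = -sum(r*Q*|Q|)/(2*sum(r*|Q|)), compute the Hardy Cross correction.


Numerator terms (r*Q*|Q|): 2.04*1.58*|1.58| = 5.0927; 1.61*-0.66*|-0.66| = -0.7013.
Sum of numerator = 4.3913.
Denominator terms (r*|Q|): 2.04*|1.58| = 3.2232; 1.61*|-0.66| = 1.0626.
2 * sum of denominator = 2 * 4.2858 = 8.5716.
dQ = -4.3913 / 8.5716 = -0.5123 m^3/s.

-0.5123


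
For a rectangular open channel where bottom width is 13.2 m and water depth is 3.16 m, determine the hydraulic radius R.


For a rectangular section:
Flow area A = b * y = 13.2 * 3.16 = 41.71 m^2.
Wetted perimeter P = b + 2y = 13.2 + 2*3.16 = 19.52 m.
Hydraulic radius R = A/P = 41.71 / 19.52 = 2.1369 m.

2.1369


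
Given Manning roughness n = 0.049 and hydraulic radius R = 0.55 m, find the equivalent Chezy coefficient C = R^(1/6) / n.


The Chezy coefficient relates to Manning's n through C = R^(1/6) / n.
R^(1/6) = 0.55^(1/6) = 0.905164.
C = 0.905164 / 0.049 = 18.47 m^(1/2)/s.

18.47


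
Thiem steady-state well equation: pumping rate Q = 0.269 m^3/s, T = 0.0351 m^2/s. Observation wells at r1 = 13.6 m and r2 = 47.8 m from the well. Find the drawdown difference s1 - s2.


Thiem equation: s1 - s2 = Q/(2*pi*T) * ln(r2/r1).
ln(r2/r1) = ln(47.8/13.6) = 1.257.
Q/(2*pi*T) = 0.269 / (2*pi*0.0351) = 0.269 / 0.2205 = 1.2197.
s1 - s2 = 1.2197 * 1.257 = 1.5332 m.

1.5332


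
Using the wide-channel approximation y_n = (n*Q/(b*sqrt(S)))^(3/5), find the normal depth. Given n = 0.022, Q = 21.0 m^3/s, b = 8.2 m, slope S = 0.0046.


We use the wide-channel approximation y_n = (n*Q/(b*sqrt(S)))^(3/5).
sqrt(S) = sqrt(0.0046) = 0.067823.
Numerator: n*Q = 0.022 * 21.0 = 0.462.
Denominator: b*sqrt(S) = 8.2 * 0.067823 = 0.556149.
arg = 0.8307.
y_n = 0.8307^(3/5) = 0.8947 m.

0.8947


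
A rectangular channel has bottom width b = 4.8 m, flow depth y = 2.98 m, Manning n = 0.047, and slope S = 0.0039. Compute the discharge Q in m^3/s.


For a rectangular channel, the cross-sectional area A = b * y = 4.8 * 2.98 = 14.3 m^2.
The wetted perimeter P = b + 2y = 4.8 + 2*2.98 = 10.76 m.
Hydraulic radius R = A/P = 14.3/10.76 = 1.3294 m.
Velocity V = (1/n)*R^(2/3)*S^(1/2) = (1/0.047)*1.3294^(2/3)*0.0039^(1/2) = 1.6064 m/s.
Discharge Q = A * V = 14.3 * 1.6064 = 22.979 m^3/s.

22.979


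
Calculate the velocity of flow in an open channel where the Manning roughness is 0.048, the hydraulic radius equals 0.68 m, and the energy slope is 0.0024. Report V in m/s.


Manning's equation gives V = (1/n) * R^(2/3) * S^(1/2).
First, compute R^(2/3) = 0.68^(2/3) = 0.7733.
Next, S^(1/2) = 0.0024^(1/2) = 0.04899.
Then 1/n = 1/0.048 = 20.83.
V = 20.83 * 0.7733 * 0.04899 = 0.7892 m/s.

0.7892


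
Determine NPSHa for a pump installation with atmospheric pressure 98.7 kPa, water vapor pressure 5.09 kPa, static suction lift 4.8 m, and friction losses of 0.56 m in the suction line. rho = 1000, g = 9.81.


NPSHa = p_atm/(rho*g) - z_s - hf_s - p_vap/(rho*g).
p_atm/(rho*g) = 98.7*1000 / (1000*9.81) = 10.061 m.
p_vap/(rho*g) = 5.09*1000 / (1000*9.81) = 0.519 m.
NPSHa = 10.061 - 4.8 - 0.56 - 0.519
      = 4.18 m.

4.18


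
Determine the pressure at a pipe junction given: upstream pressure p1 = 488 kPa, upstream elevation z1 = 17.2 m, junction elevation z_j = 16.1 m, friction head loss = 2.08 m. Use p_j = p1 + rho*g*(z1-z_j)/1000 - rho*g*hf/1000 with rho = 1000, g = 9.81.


Junction pressure: p_j = p1 + rho*g*(z1 - z_j)/1000 - rho*g*hf/1000.
Elevation term = 1000*9.81*(17.2 - 16.1)/1000 = 10.791 kPa.
Friction term = 1000*9.81*2.08/1000 = 20.405 kPa.
p_j = 488 + 10.791 - 20.405 = 478.39 kPa.

478.39


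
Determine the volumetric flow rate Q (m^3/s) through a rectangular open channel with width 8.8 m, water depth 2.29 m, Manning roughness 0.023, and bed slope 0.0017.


For a rectangular channel, the cross-sectional area A = b * y = 8.8 * 2.29 = 20.15 m^2.
The wetted perimeter P = b + 2y = 8.8 + 2*2.29 = 13.38 m.
Hydraulic radius R = A/P = 20.15/13.38 = 1.5061 m.
Velocity V = (1/n)*R^(2/3)*S^(1/2) = (1/0.023)*1.5061^(2/3)*0.0017^(1/2) = 2.3554 m/s.
Discharge Q = A * V = 20.15 * 2.3554 = 47.467 m^3/s.

47.467


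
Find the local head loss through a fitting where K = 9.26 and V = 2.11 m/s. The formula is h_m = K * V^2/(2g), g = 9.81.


Minor loss formula: h_m = K * V^2/(2g).
V^2 = 2.11^2 = 4.4521.
V^2/(2g) = 4.4521 / 19.62 = 0.2269 m.
h_m = 9.26 * 0.2269 = 2.1012 m.

2.1012


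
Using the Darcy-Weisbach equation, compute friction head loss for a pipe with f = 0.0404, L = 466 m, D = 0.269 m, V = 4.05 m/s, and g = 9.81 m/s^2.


Darcy-Weisbach equation: h_f = f * (L/D) * V^2/(2g).
f * L/D = 0.0404 * 466/0.269 = 69.9866.
V^2/(2g) = 4.05^2 / (2*9.81) = 16.4025 / 19.62 = 0.836 m.
h_f = 69.9866 * 0.836 = 58.509 m.

58.509


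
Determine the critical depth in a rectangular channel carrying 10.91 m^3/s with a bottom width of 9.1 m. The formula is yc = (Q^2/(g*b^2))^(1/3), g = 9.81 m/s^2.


Using yc = (Q^2 / (g * b^2))^(1/3):
Q^2 = 10.91^2 = 119.03.
g * b^2 = 9.81 * 9.1^2 = 9.81 * 82.81 = 812.37.
Q^2 / (g*b^2) = 119.03 / 812.37 = 0.1465.
yc = 0.1465^(1/3) = 0.5272 m.

0.5272


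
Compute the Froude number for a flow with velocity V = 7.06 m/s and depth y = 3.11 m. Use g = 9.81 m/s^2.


The Froude number is defined as Fr = V / sqrt(g*y).
g*y = 9.81 * 3.11 = 30.5091.
sqrt(g*y) = sqrt(30.5091) = 5.5235.
Fr = 7.06 / 5.5235 = 1.2782.

1.2782


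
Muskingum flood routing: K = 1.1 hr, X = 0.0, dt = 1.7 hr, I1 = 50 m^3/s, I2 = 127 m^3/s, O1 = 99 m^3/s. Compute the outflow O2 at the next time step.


Muskingum coefficients:
denom = 2*K*(1-X) + dt = 2*1.1*(1-0.0) + 1.7 = 3.9.
C0 = (dt - 2*K*X)/denom = (1.7 - 2*1.1*0.0)/3.9 = 0.4359.
C1 = (dt + 2*K*X)/denom = (1.7 + 2*1.1*0.0)/3.9 = 0.4359.
C2 = (2*K*(1-X) - dt)/denom = 0.1282.
O2 = C0*I2 + C1*I1 + C2*O1
   = 0.4359*127 + 0.4359*50 + 0.1282*99
   = 89.85 m^3/s.

89.85


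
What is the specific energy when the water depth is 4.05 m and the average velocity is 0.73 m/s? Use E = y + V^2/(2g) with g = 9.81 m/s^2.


Specific energy E = y + V^2/(2g).
Velocity head = V^2/(2g) = 0.73^2 / (2*9.81) = 0.5329 / 19.62 = 0.0272 m.
E = 4.05 + 0.0272 = 4.0772 m.

4.0772


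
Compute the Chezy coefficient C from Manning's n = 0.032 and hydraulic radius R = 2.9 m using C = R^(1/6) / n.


The Chezy coefficient relates to Manning's n through C = R^(1/6) / n.
R^(1/6) = 2.9^(1/6) = 1.19417.
C = 1.19417 / 0.032 = 37.32 m^(1/2)/s.

37.32


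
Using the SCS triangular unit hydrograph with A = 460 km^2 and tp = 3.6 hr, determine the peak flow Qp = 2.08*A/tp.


SCS formula: Qp = 2.08 * A / tp.
Qp = 2.08 * 460 / 3.6
   = 956.8 / 3.6
   = 265.78 m^3/s per cm.

265.78


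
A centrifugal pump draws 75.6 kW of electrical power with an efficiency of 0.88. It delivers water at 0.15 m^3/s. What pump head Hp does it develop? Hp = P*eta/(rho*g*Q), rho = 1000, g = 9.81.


Pump head formula: Hp = P * eta / (rho * g * Q).
Numerator: P * eta = 75.6 * 1000 * 0.88 = 66528.0 W.
Denominator: rho * g * Q = 1000 * 9.81 * 0.15 = 1471.5.
Hp = 66528.0 / 1471.5 = 45.21 m.

45.21


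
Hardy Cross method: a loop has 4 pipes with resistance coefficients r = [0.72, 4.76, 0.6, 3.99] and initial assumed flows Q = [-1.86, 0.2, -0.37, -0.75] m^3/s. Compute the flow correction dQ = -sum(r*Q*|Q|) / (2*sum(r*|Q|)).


Numerator terms (r*Q*|Q|): 0.72*-1.86*|-1.86| = -2.4909; 4.76*0.2*|0.2| = 0.1904; 0.6*-0.37*|-0.37| = -0.0821; 3.99*-0.75*|-0.75| = -2.2444.
Sum of numerator = -4.627.
Denominator terms (r*|Q|): 0.72*|-1.86| = 1.3392; 4.76*|0.2| = 0.952; 0.6*|-0.37| = 0.222; 3.99*|-0.75| = 2.9925.
2 * sum of denominator = 2 * 5.5057 = 11.0114.
dQ = --4.627 / 11.0114 = 0.4202 m^3/s.

0.4202


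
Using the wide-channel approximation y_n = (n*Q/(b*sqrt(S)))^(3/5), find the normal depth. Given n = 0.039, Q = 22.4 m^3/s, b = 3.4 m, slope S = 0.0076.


We use the wide-channel approximation y_n = (n*Q/(b*sqrt(S)))^(3/5).
sqrt(S) = sqrt(0.0076) = 0.087178.
Numerator: n*Q = 0.039 * 22.4 = 0.8736.
Denominator: b*sqrt(S) = 3.4 * 0.087178 = 0.296405.
arg = 2.9473.
y_n = 2.9473^(3/5) = 1.9127 m.

1.9127


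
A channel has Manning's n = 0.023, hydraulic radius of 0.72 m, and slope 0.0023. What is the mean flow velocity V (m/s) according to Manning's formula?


Manning's equation gives V = (1/n) * R^(2/3) * S^(1/2).
First, compute R^(2/3) = 0.72^(2/3) = 0.8033.
Next, S^(1/2) = 0.0023^(1/2) = 0.047958.
Then 1/n = 1/0.023 = 43.48.
V = 43.48 * 0.8033 * 0.047958 = 1.675 m/s.

1.675


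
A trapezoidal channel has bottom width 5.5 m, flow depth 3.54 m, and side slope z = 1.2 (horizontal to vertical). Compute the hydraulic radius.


For a trapezoidal section with side slope z:
A = (b + z*y)*y = (5.5 + 1.2*3.54)*3.54 = 34.508 m^2.
P = b + 2*y*sqrt(1 + z^2) = 5.5 + 2*3.54*sqrt(1 + 1.2^2) = 16.559 m.
R = A/P = 34.508 / 16.559 = 2.0839 m.

2.0839


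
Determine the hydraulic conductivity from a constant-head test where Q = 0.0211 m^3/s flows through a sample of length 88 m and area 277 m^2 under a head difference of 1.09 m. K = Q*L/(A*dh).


From K = Q*L / (A*dh):
Numerator: Q*L = 0.0211 * 88 = 1.8568.
Denominator: A*dh = 277 * 1.09 = 301.93.
K = 1.8568 / 301.93 = 0.00615 m/s.

0.00615


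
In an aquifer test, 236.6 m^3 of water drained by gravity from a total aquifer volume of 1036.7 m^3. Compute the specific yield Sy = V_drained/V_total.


Specific yield Sy = Volume drained / Total volume.
Sy = 236.6 / 1036.7
   = 0.2282.

0.2282


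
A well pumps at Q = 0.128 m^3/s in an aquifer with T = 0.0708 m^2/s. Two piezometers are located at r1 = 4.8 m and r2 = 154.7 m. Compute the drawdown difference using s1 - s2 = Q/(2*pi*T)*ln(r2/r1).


Thiem equation: s1 - s2 = Q/(2*pi*T) * ln(r2/r1).
ln(r2/r1) = ln(154.7/4.8) = 3.4729.
Q/(2*pi*T) = 0.128 / (2*pi*0.0708) = 0.128 / 0.4448 = 0.2877.
s1 - s2 = 0.2877 * 3.4729 = 0.9993 m.

0.9993


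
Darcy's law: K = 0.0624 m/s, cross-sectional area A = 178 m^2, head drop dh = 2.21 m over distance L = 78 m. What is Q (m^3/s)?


Darcy's law: Q = K * A * i, where i = dh/L.
Hydraulic gradient i = 2.21 / 78 = 0.028333.
Q = 0.0624 * 178 * 0.028333
  = 0.3147 m^3/s.

0.3147


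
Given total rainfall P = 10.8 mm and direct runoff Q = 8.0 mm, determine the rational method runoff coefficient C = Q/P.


The runoff coefficient C = runoff depth / rainfall depth.
C = 8.0 / 10.8
  = 0.7407.

0.7407


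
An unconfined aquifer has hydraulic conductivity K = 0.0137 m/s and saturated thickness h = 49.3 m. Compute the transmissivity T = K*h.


Transmissivity is defined as T = K * h.
T = 0.0137 * 49.3
  = 0.6754 m^2/s.

0.6754


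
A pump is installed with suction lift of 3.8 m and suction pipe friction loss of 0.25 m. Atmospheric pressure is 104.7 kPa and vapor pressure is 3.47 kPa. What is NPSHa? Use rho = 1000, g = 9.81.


NPSHa = p_atm/(rho*g) - z_s - hf_s - p_vap/(rho*g).
p_atm/(rho*g) = 104.7*1000 / (1000*9.81) = 10.673 m.
p_vap/(rho*g) = 3.47*1000 / (1000*9.81) = 0.354 m.
NPSHa = 10.673 - 3.8 - 0.25 - 0.354
      = 6.27 m.

6.27


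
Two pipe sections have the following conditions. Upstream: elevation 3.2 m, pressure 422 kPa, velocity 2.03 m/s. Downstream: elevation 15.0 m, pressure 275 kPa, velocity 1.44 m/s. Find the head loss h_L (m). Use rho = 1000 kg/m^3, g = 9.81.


Total head at each section: H = z + p/(rho*g) + V^2/(2g).
H1 = 3.2 + 422*1000/(1000*9.81) + 2.03^2/(2*9.81)
   = 3.2 + 43.017 + 0.21
   = 46.427 m.
H2 = 15.0 + 275*1000/(1000*9.81) + 1.44^2/(2*9.81)
   = 15.0 + 28.033 + 0.1057
   = 43.138 m.
h_L = H1 - H2 = 46.427 - 43.138 = 3.289 m.

3.289


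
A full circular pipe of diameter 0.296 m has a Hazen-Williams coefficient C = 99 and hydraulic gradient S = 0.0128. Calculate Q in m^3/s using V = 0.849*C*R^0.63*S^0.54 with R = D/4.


For a full circular pipe, R = D/4 = 0.296/4 = 0.074 m.
V = 0.849 * 99 * 0.074^0.63 * 0.0128^0.54
  = 0.849 * 99 * 0.193917 * 0.095037
  = 1.549 m/s.
Pipe area A = pi*D^2/4 = pi*0.296^2/4 = 0.0688 m^2.
Q = A * V = 0.0688 * 1.549 = 0.1066 m^3/s.

0.1066


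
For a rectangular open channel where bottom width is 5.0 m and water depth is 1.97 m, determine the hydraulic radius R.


For a rectangular section:
Flow area A = b * y = 5.0 * 1.97 = 9.85 m^2.
Wetted perimeter P = b + 2y = 5.0 + 2*1.97 = 8.94 m.
Hydraulic radius R = A/P = 9.85 / 8.94 = 1.1018 m.

1.1018


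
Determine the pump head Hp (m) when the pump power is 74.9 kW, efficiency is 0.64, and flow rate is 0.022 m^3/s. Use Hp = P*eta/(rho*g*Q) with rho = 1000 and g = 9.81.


Pump head formula: Hp = P * eta / (rho * g * Q).
Numerator: P * eta = 74.9 * 1000 * 0.64 = 47936.0 W.
Denominator: rho * g * Q = 1000 * 9.81 * 0.022 = 215.82.
Hp = 47936.0 / 215.82 = 222.11 m.

222.11


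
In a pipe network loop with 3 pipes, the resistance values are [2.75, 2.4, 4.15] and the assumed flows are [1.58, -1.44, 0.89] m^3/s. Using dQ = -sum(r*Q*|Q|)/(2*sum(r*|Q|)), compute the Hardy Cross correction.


Numerator terms (r*Q*|Q|): 2.75*1.58*|1.58| = 6.8651; 2.4*-1.44*|-1.44| = -4.9766; 4.15*0.89*|0.89| = 3.2872.
Sum of numerator = 5.1757.
Denominator terms (r*|Q|): 2.75*|1.58| = 4.345; 2.4*|-1.44| = 3.456; 4.15*|0.89| = 3.6935.
2 * sum of denominator = 2 * 11.4945 = 22.989.
dQ = -5.1757 / 22.989 = -0.2251 m^3/s.

-0.2251


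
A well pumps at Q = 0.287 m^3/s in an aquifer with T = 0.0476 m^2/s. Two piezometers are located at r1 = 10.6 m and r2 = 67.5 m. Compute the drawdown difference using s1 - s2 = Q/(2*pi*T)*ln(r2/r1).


Thiem equation: s1 - s2 = Q/(2*pi*T) * ln(r2/r1).
ln(r2/r1) = ln(67.5/10.6) = 1.8513.
Q/(2*pi*T) = 0.287 / (2*pi*0.0476) = 0.287 / 0.2991 = 0.9596.
s1 - s2 = 0.9596 * 1.8513 = 1.7765 m.

1.7765


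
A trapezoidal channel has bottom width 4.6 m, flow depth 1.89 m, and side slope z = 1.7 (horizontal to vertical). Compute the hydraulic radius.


For a trapezoidal section with side slope z:
A = (b + z*y)*y = (4.6 + 1.7*1.89)*1.89 = 14.767 m^2.
P = b + 2*y*sqrt(1 + z^2) = 4.6 + 2*1.89*sqrt(1 + 1.7^2) = 12.055 m.
R = A/P = 14.767 / 12.055 = 1.2249 m.

1.2249


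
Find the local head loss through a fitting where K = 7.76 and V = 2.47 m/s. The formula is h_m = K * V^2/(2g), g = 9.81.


Minor loss formula: h_m = K * V^2/(2g).
V^2 = 2.47^2 = 6.1009.
V^2/(2g) = 6.1009 / 19.62 = 0.311 m.
h_m = 7.76 * 0.311 = 2.413 m.

2.413


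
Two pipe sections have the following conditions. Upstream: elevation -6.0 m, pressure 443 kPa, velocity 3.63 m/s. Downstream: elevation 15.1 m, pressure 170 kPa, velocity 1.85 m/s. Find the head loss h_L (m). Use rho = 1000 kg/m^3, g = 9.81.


Total head at each section: H = z + p/(rho*g) + V^2/(2g).
H1 = -6.0 + 443*1000/(1000*9.81) + 3.63^2/(2*9.81)
   = -6.0 + 45.158 + 0.6716
   = 39.83 m.
H2 = 15.1 + 170*1000/(1000*9.81) + 1.85^2/(2*9.81)
   = 15.1 + 17.329 + 0.1744
   = 32.604 m.
h_L = H1 - H2 = 39.83 - 32.604 = 7.226 m.

7.226


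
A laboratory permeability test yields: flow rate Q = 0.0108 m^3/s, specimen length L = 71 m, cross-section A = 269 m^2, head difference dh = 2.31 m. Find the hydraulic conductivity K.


From K = Q*L / (A*dh):
Numerator: Q*L = 0.0108 * 71 = 0.7668.
Denominator: A*dh = 269 * 2.31 = 621.39.
K = 0.7668 / 621.39 = 0.001234 m/s.

0.001234


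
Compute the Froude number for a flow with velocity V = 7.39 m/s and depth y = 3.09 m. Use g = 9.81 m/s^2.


The Froude number is defined as Fr = V / sqrt(g*y).
g*y = 9.81 * 3.09 = 30.3129.
sqrt(g*y) = sqrt(30.3129) = 5.5057.
Fr = 7.39 / 5.5057 = 1.3422.

1.3422


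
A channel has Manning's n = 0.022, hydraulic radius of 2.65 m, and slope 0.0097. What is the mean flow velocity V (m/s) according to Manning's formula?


Manning's equation gives V = (1/n) * R^(2/3) * S^(1/2).
First, compute R^(2/3) = 2.65^(2/3) = 1.915.
Next, S^(1/2) = 0.0097^(1/2) = 0.098489.
Then 1/n = 1/0.022 = 45.45.
V = 45.45 * 1.915 * 0.098489 = 8.5729 m/s.

8.5729


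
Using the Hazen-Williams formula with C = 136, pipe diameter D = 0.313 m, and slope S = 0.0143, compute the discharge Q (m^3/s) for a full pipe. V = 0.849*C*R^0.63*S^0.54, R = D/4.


For a full circular pipe, R = D/4 = 0.313/4 = 0.0783 m.
V = 0.849 * 136 * 0.0783^0.63 * 0.0143^0.54
  = 0.849 * 136 * 0.200861 * 0.100898
  = 2.34 m/s.
Pipe area A = pi*D^2/4 = pi*0.313^2/4 = 0.0769 m^2.
Q = A * V = 0.0769 * 2.34 = 0.1801 m^3/s.

0.1801


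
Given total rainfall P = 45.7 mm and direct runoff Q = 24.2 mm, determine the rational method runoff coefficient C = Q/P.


The runoff coefficient C = runoff depth / rainfall depth.
C = 24.2 / 45.7
  = 0.5295.

0.5295


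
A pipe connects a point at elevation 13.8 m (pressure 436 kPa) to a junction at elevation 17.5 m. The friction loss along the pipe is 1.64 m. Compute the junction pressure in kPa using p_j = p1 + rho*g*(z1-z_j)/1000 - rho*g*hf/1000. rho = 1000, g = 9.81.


Junction pressure: p_j = p1 + rho*g*(z1 - z_j)/1000 - rho*g*hf/1000.
Elevation term = 1000*9.81*(13.8 - 17.5)/1000 = -36.297 kPa.
Friction term = 1000*9.81*1.64/1000 = 16.088 kPa.
p_j = 436 + -36.297 - 16.088 = 383.61 kPa.

383.61


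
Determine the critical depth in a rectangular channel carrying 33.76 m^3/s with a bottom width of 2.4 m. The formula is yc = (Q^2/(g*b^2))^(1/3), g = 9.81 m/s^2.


Using yc = (Q^2 / (g * b^2))^(1/3):
Q^2 = 33.76^2 = 1139.74.
g * b^2 = 9.81 * 2.4^2 = 9.81 * 5.76 = 56.51.
Q^2 / (g*b^2) = 1139.74 / 56.51 = 20.1688.
yc = 20.1688^(1/3) = 2.7221 m.

2.7221


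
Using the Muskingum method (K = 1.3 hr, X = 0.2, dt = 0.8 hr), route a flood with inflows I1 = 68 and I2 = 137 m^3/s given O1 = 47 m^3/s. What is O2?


Muskingum coefficients:
denom = 2*K*(1-X) + dt = 2*1.3*(1-0.2) + 0.8 = 2.88.
C0 = (dt - 2*K*X)/denom = (0.8 - 2*1.3*0.2)/2.88 = 0.0972.
C1 = (dt + 2*K*X)/denom = (0.8 + 2*1.3*0.2)/2.88 = 0.4583.
C2 = (2*K*(1-X) - dt)/denom = 0.4444.
O2 = C0*I2 + C1*I1 + C2*O1
   = 0.0972*137 + 0.4583*68 + 0.4444*47
   = 65.38 m^3/s.

65.38


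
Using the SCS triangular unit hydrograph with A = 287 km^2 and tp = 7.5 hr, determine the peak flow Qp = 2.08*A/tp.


SCS formula: Qp = 2.08 * A / tp.
Qp = 2.08 * 287 / 7.5
   = 596.96 / 7.5
   = 79.59 m^3/s per cm.

79.59


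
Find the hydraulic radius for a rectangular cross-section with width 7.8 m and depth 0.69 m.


For a rectangular section:
Flow area A = b * y = 7.8 * 0.69 = 5.38 m^2.
Wetted perimeter P = b + 2y = 7.8 + 2*0.69 = 9.18 m.
Hydraulic radius R = A/P = 5.38 / 9.18 = 0.5863 m.

0.5863


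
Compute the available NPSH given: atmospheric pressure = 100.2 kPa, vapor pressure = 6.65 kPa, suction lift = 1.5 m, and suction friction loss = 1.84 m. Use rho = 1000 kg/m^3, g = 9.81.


NPSHa = p_atm/(rho*g) - z_s - hf_s - p_vap/(rho*g).
p_atm/(rho*g) = 100.2*1000 / (1000*9.81) = 10.214 m.
p_vap/(rho*g) = 6.65*1000 / (1000*9.81) = 0.678 m.
NPSHa = 10.214 - 1.5 - 1.84 - 0.678
      = 6.2 m.

6.2


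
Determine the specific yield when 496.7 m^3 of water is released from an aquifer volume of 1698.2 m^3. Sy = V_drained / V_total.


Specific yield Sy = Volume drained / Total volume.
Sy = 496.7 / 1698.2
   = 0.2925.

0.2925


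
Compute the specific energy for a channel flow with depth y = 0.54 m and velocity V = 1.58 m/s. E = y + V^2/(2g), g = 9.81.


Specific energy E = y + V^2/(2g).
Velocity head = V^2/(2g) = 1.58^2 / (2*9.81) = 2.4964 / 19.62 = 0.1272 m.
E = 0.54 + 0.1272 = 0.6672 m.

0.6672


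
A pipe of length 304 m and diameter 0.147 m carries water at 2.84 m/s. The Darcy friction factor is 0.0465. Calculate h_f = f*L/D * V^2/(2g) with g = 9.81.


Darcy-Weisbach equation: h_f = f * (L/D) * V^2/(2g).
f * L/D = 0.0465 * 304/0.147 = 96.1633.
V^2/(2g) = 2.84^2 / (2*9.81) = 8.0656 / 19.62 = 0.4111 m.
h_f = 96.1633 * 0.4111 = 39.532 m.

39.532


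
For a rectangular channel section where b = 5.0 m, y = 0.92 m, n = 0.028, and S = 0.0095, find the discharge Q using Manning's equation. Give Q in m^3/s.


For a rectangular channel, the cross-sectional area A = b * y = 5.0 * 0.92 = 4.6 m^2.
The wetted perimeter P = b + 2y = 5.0 + 2*0.92 = 6.84 m.
Hydraulic radius R = A/P = 4.6/6.84 = 0.6725 m.
Velocity V = (1/n)*R^(2/3)*S^(1/2) = (1/0.028)*0.6725^(2/3)*0.0095^(1/2) = 2.672 m/s.
Discharge Q = A * V = 4.6 * 2.672 = 12.291 m^3/s.

12.291


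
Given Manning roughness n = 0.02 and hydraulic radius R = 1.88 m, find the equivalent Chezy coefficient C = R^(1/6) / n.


The Chezy coefficient relates to Manning's n through C = R^(1/6) / n.
R^(1/6) = 1.88^(1/6) = 1.110946.
C = 1.110946 / 0.02 = 55.55 m^(1/2)/s.

55.55


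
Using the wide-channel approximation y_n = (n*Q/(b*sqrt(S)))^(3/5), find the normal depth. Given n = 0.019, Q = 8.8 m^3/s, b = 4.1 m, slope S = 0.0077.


We use the wide-channel approximation y_n = (n*Q/(b*sqrt(S)))^(3/5).
sqrt(S) = sqrt(0.0077) = 0.08775.
Numerator: n*Q = 0.019 * 8.8 = 0.1672.
Denominator: b*sqrt(S) = 4.1 * 0.08775 = 0.359775.
arg = 0.4647.
y_n = 0.4647^(3/5) = 0.6314 m.

0.6314


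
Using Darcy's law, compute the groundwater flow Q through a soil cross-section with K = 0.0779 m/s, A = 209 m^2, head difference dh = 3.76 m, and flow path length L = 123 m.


Darcy's law: Q = K * A * i, where i = dh/L.
Hydraulic gradient i = 3.76 / 123 = 0.030569.
Q = 0.0779 * 209 * 0.030569
  = 0.4977 m^3/s.

0.4977


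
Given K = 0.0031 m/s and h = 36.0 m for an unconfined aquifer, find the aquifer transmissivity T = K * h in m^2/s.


Transmissivity is defined as T = K * h.
T = 0.0031 * 36.0
  = 0.1116 m^2/s.

0.1116


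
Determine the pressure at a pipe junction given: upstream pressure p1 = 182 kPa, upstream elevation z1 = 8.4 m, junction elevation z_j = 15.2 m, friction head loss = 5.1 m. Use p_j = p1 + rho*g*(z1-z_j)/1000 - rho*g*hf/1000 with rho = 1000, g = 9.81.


Junction pressure: p_j = p1 + rho*g*(z1 - z_j)/1000 - rho*g*hf/1000.
Elevation term = 1000*9.81*(8.4 - 15.2)/1000 = -66.708 kPa.
Friction term = 1000*9.81*5.1/1000 = 50.031 kPa.
p_j = 182 + -66.708 - 50.031 = 65.26 kPa.

65.26


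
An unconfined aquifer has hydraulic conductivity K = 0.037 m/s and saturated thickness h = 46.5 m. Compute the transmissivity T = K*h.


Transmissivity is defined as T = K * h.
T = 0.037 * 46.5
  = 1.7205 m^2/s.

1.7205


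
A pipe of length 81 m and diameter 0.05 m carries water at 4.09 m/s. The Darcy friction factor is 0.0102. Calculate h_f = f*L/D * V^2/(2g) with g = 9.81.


Darcy-Weisbach equation: h_f = f * (L/D) * V^2/(2g).
f * L/D = 0.0102 * 81/0.05 = 16.524.
V^2/(2g) = 4.09^2 / (2*9.81) = 16.7281 / 19.62 = 0.8526 m.
h_f = 16.524 * 0.8526 = 14.088 m.

14.088


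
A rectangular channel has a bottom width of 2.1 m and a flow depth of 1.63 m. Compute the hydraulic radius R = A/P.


For a rectangular section:
Flow area A = b * y = 2.1 * 1.63 = 3.42 m^2.
Wetted perimeter P = b + 2y = 2.1 + 2*1.63 = 5.36 m.
Hydraulic radius R = A/P = 3.42 / 5.36 = 0.6386 m.

0.6386


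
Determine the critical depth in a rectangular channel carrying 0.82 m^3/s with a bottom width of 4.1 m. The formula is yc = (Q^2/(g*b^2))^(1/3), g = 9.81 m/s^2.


Using yc = (Q^2 / (g * b^2))^(1/3):
Q^2 = 0.82^2 = 0.67.
g * b^2 = 9.81 * 4.1^2 = 9.81 * 16.81 = 164.91.
Q^2 / (g*b^2) = 0.67 / 164.91 = 0.0041.
yc = 0.0041^(1/3) = 0.1598 m.

0.1598


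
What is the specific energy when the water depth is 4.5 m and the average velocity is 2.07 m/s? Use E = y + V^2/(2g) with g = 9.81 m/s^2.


Specific energy E = y + V^2/(2g).
Velocity head = V^2/(2g) = 2.07^2 / (2*9.81) = 4.2849 / 19.62 = 0.2184 m.
E = 4.5 + 0.2184 = 4.7184 m.

4.7184


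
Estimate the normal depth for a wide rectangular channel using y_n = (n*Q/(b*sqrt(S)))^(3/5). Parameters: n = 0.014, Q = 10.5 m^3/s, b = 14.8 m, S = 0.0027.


We use the wide-channel approximation y_n = (n*Q/(b*sqrt(S)))^(3/5).
sqrt(S) = sqrt(0.0027) = 0.051962.
Numerator: n*Q = 0.014 * 10.5 = 0.147.
Denominator: b*sqrt(S) = 14.8 * 0.051962 = 0.769038.
arg = 0.1911.
y_n = 0.1911^(3/5) = 0.3705 m.

0.3705


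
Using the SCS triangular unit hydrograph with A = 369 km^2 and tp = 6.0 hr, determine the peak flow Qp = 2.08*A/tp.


SCS formula: Qp = 2.08 * A / tp.
Qp = 2.08 * 369 / 6.0
   = 767.52 / 6.0
   = 127.92 m^3/s per cm.

127.92


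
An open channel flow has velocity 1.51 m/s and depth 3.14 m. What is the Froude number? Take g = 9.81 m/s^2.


The Froude number is defined as Fr = V / sqrt(g*y).
g*y = 9.81 * 3.14 = 30.8034.
sqrt(g*y) = sqrt(30.8034) = 5.5501.
Fr = 1.51 / 5.5501 = 0.2721.

0.2721


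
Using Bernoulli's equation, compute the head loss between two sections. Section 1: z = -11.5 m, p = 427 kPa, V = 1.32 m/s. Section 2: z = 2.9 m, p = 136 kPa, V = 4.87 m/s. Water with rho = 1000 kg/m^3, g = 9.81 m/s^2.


Total head at each section: H = z + p/(rho*g) + V^2/(2g).
H1 = -11.5 + 427*1000/(1000*9.81) + 1.32^2/(2*9.81)
   = -11.5 + 43.527 + 0.0888
   = 32.116 m.
H2 = 2.9 + 136*1000/(1000*9.81) + 4.87^2/(2*9.81)
   = 2.9 + 13.863 + 1.2088
   = 17.972 m.
h_L = H1 - H2 = 32.116 - 17.972 = 14.144 m.

14.144


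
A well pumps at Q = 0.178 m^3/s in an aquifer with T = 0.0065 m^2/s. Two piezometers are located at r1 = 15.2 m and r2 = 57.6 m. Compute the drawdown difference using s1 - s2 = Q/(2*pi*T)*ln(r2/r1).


Thiem equation: s1 - s2 = Q/(2*pi*T) * ln(r2/r1).
ln(r2/r1) = ln(57.6/15.2) = 1.3322.
Q/(2*pi*T) = 0.178 / (2*pi*0.0065) = 0.178 / 0.0408 = 4.3584.
s1 - s2 = 4.3584 * 1.3322 = 5.8064 m.

5.8064
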